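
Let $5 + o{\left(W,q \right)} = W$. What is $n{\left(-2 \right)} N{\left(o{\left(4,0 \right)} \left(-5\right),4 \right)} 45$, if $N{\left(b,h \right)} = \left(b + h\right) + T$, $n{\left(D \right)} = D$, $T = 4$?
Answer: $-1170$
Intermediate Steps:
$o{\left(W,q \right)} = -5 + W$
$N{\left(b,h \right)} = 4 + b + h$ ($N{\left(b,h \right)} = \left(b + h\right) + 4 = 4 + b + h$)
$n{\left(-2 \right)} N{\left(o{\left(4,0 \right)} \left(-5\right),4 \right)} 45 = - 2 \left(4 + \left(-5 + 4\right) \left(-5\right) + 4\right) 45 = - 2 \left(4 - -5 + 4\right) 45 = - 2 \left(4 + 5 + 4\right) 45 = \left(-2\right) 13 \cdot 45 = \left(-26\right) 45 = -1170$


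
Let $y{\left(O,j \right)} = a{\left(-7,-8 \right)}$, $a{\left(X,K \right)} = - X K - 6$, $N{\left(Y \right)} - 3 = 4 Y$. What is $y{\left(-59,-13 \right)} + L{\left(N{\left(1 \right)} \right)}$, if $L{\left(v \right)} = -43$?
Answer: $-105$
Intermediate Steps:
$N{\left(Y \right)} = 3 + 4 Y$
$a{\left(X,K \right)} = -6 - K X$ ($a{\left(X,K \right)} = - K X - 6 = -6 - K X$)
$y{\left(O,j \right)} = -62$ ($y{\left(O,j \right)} = -6 - \left(-8\right) \left(-7\right) = -6 - 56 = -62$)
$y{\left(-59,-13 \right)} + L{\left(N{\left(1 \right)} \right)} = -62 - 43 = -105$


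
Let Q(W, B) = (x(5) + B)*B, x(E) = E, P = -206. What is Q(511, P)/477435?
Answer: 13802/159145 ≈ 0.086726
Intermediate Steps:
Q(W, B) = B*(5 + B) (Q(W, B) = (5 + B)*B = B*(5 + B))
Q(511, P)/477435 = -206*(5 - 206)/477435 = -206*(-201)*(1/477435) = 41406*(1/477435) = 13802/159145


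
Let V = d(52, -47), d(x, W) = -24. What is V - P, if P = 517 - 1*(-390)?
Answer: -931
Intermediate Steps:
V = -24
P = 907 (P = 517 + 390 = 907)
V - P = -24 - 1*907 = -24 - 907 = -931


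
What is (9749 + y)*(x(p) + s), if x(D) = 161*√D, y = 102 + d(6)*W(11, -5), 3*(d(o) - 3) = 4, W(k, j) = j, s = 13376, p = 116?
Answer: 394431488/3 + 9495136*√29/3 ≈ 1.4852e+8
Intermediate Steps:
d(o) = 13/3 (d(o) = 3 + (⅓)*4 = 3 + 4/3 = 13/3)
y = 241/3 (y = 102 + (13/3)*(-5) = 102 - 65/3 = 241/3 ≈ 80.333)
(9749 + y)*(x(p) + s) = (9749 + 241/3)*(161*√116 + 13376) = 29488*(161*(2*√29) + 13376)/3 = 29488*(322*√29 + 13376)/3 = 29488*(13376 + 322*√29)/3 = 394431488/3 + 9495136*√29/3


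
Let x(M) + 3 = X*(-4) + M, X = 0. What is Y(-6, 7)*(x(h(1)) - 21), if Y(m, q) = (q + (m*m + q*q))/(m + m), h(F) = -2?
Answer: 598/3 ≈ 199.33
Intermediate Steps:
Y(m, q) = (q + m² + q²)/(2*m) (Y(m, q) = (q + (m² + q²))/((2*m)) = (q + m² + q²)*(1/(2*m)) = (q + m² + q²)/(2*m))
x(M) = -3 + M (x(M) = -3 + (0*(-4) + M) = -3 + (0 + M) = -3 + M)
Y(-6, 7)*(x(h(1)) - 21) = ((½)*(7 + (-6)² + 7²)/(-6))*((-3 - 2) - 21) = ((½)*(-⅙)*(7 + 36 + 49))*(-5 - 21) = ((½)*(-⅙)*92)*(-26) = -23/3*(-26) = 598/3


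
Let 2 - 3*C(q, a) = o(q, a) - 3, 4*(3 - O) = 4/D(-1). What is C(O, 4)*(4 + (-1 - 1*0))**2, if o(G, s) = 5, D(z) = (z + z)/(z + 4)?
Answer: 0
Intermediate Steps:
D(z) = 2*z/(4 + z) (D(z) = (2*z)/(4 + z) = 2*z/(4 + z))
O = 9/2 (O = 3 - 1/(2*(-1)/(4 - 1)) = 3 - 1/(2*(-1)/3) = 3 - 1/(2*(-1)*(1/3)) = 3 - 1/(-2/3) = 3 - (-3)/2 = 3 - 1/4*(-6) = 3 + 3/2 = 9/2 ≈ 4.5000)
C(q, a) = 0 (C(q, a) = 2/3 - (5 - 3)/3 = 2/3 - 1/3*2 = 2/3 - 2/3 = 0)
C(O, 4)*(4 + (-1 - 1*0))**2 = 0*(4 + (-1 - 1*0))**2 = 0*(4 + (-1 + 0))**2 = 0*(4 - 1)**2 = 0*3**2 = 0*9 = 0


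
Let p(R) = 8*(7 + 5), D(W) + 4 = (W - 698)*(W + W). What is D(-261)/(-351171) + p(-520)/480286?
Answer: -120197288734/84331257453 ≈ -1.4253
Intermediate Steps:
D(W) = -4 + 2*W*(-698 + W) (D(W) = -4 + (W - 698)*(W + W) = -4 + (-698 + W)*(2*W) = -4 + 2*W*(-698 + W))
p(R) = 96 (p(R) = 8*12 = 96)
D(-261)/(-351171) + p(-520)/480286 = (-4 - 1396*(-261) + 2*(-261)²)/(-351171) + 96/480286 = (-4 + 364356 + 2*68121)*(-1/351171) + 96*(1/480286) = (-4 + 364356 + 136242)*(-1/351171) + 48/240143 = 500594*(-1/351171) + 48/240143 = -500594/351171 + 48/240143 = -120197288734/84331257453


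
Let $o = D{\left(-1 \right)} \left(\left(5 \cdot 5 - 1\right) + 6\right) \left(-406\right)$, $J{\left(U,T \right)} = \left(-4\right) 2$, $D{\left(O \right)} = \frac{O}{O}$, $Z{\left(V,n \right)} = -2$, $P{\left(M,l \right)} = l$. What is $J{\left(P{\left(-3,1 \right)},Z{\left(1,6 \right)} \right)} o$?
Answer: $97440$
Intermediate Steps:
$D{\left(O \right)} = 1$
$J{\left(U,T \right)} = -8$
$o = -12180$ ($o = 1 \left(\left(5 \cdot 5 - 1\right) + 6\right) \left(-406\right) = 1 \left(\left(25 - 1\right) + 6\right) \left(-406\right) = 1 \left(24 + 6\right) \left(-406\right) = 1 \cdot 30 \left(-406\right) = 30 \left(-406\right) = -12180$)
$J{\left(P{\left(-3,1 \right)},Z{\left(1,6 \right)} \right)} o = \left(-8\right) \left(-12180\right) = 97440$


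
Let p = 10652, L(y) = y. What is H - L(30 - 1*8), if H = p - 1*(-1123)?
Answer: 11753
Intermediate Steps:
H = 11775 (H = 10652 - 1*(-1123) = 10652 + 1123 = 11775)
H - L(30 - 1*8) = 11775 - (30 - 1*8) = 11775 - (30 - 8) = 11775 - 1*22 = 11775 - 22 = 11753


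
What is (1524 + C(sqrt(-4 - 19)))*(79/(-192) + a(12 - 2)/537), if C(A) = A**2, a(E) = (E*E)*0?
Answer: -118579/192 ≈ -617.60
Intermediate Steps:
a(E) = 0 (a(E) = E**2*0 = 0)
(1524 + C(sqrt(-4 - 19)))*(79/(-192) + a(12 - 2)/537) = (1524 + (sqrt(-4 - 19))**2)*(79/(-192) + 0/537) = (1524 + (sqrt(-23))**2)*(79*(-1/192) + 0*(1/537)) = (1524 + (I*sqrt(23))**2)*(-79/192 + 0) = (1524 - 23)*(-79/192) = 1501*(-79/192) = -118579/192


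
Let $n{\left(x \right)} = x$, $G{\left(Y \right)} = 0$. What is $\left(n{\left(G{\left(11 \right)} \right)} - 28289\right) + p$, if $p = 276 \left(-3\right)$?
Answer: $-29117$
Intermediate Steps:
$p = -828$
$\left(n{\left(G{\left(11 \right)} \right)} - 28289\right) + p = \left(0 - 28289\right) - 828 = -28289 - 828 = -29117$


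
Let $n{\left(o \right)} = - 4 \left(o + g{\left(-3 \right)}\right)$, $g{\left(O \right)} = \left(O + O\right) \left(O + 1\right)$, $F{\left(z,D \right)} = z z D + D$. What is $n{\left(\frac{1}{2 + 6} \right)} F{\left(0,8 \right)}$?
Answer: $-388$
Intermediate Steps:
$F{\left(z,D \right)} = D + D z^{2}$ ($F{\left(z,D \right)} = z^{2} D + D = D z^{2} + D = D + D z^{2}$)
$g{\left(O \right)} = 2 O \left(1 + O\right)$
$n{\left(o \right)} = -48 - 4 o$ ($n{\left(o \right)} = - 4 \left(o + 2 \left(-3\right) \left(1 - 3\right)\right) = - 4 \left(o + 2 \left(-3\right) \left(-2\right)\right) = - 4 \left(o + 12\right) = - 4 \left(12 + o\right) = -48 - 4 o$)
$n{\left(\frac{1}{2 + 6} \right)} F{\left(0,8 \right)} = \left(-48 - \frac{4}{2 + 6}\right) 8 \left(1 + 0^{2}\right) = \left(-48 - \frac{4}{8}\right) 8 \left(1 + 0\right) = \left(-48 - \frac{1}{2}\right) 8 \cdot 1 = \left(-48 - \frac{1}{2}\right) 8 = \left(- \frac{97}{2}\right) 8 = -388$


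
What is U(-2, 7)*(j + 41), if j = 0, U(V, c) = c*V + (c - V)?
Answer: -205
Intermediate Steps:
U(V, c) = c - V + V*c (U(V, c) = V*c + (c - V) = c - V + V*c)
U(-2, 7)*(j + 41) = (7 - 1*(-2) - 2*7)*(0 + 41) = (7 + 2 - 14)*41 = -5*41 = -205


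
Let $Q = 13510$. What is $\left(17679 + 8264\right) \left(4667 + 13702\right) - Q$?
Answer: $476533457$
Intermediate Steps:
$\left(17679 + 8264\right) \left(4667 + 13702\right) - Q = \left(17679 + 8264\right) \left(4667 + 13702\right) - 13510 = 25943 \cdot 18369 - 13510 = 476546967 - 13510 = 476533457$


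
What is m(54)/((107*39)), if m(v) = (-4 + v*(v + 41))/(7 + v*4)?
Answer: 5126/930579 ≈ 0.0055084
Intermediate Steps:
m(v) = (-4 + v*(41 + v))/(7 + 4*v)
m(54)/((107*39)) = ((-4 + 54² + 41*54)/(7 + 4*54))/((107*39)) = ((-4 + 2916 + 2214)/(7 + 216))/4173 = (5126/223)*(1/4173) = 5126/930579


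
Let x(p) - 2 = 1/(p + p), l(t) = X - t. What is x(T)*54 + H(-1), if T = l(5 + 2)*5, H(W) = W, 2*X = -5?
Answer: 10111/95 ≈ 106.43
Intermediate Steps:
X = -5/2 (X = (½)*(-5) = -5/2 ≈ -2.5000)
l(t) = -5/2 - t
T = -95/2 (T = (-5/2 - (5 + 2))*5 = (-5/2 - 1*7)*5 = (-5/2 - 7)*5 = -19/2*5 = -95/2 ≈ -47.500)
x(p) = 2 + 1/(2*p) (x(p) = 2 + 1/(p + p) = 2 + 1/(2*p))
x(T)*54 + H(-1) = (2 + 1/(2*(-95/2)))*54 - 1 = (2 + (½)*(-2/95))*54 - 1 = (2 - 1/95)*54 - 1 = (189/95)*54 - 1 = 10206/95 - 1 = 10111/95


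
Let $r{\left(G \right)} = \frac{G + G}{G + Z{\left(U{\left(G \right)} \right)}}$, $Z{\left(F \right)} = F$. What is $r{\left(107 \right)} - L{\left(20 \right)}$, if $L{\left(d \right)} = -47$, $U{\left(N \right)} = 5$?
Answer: $\frac{2739}{56} \approx 48.911$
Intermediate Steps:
$r{\left(G \right)} = \frac{2 G}{5 + G}$ ($r{\left(G \right)} = \frac{G + G}{G + 5} = \frac{2 G}{5 + G}$)
$r{\left(107 \right)} - L{\left(20 \right)} = 2 \cdot 107 \frac{1}{5 + 107} - -47 = 2 \cdot 107 \cdot \frac{1}{112} + 47 = \frac{107}{56} + 47 = \frac{2739}{56}$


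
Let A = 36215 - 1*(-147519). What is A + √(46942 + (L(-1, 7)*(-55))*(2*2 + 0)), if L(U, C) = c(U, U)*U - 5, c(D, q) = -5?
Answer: 183734 + 7*√958 ≈ 1.8395e+5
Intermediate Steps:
L(U, C) = -5 - 5*U (L(U, C) = -5*U - 5 = -5 - 5*U)
A = 183734 (A = 36215 + 147519 = 183734)
A + √(46942 + (L(-1, 7)*(-55))*(2*2 + 0)) = 183734 + √(46942 + ((-5 - 5*(-1))*(-55))*(2*2 + 0)) = 183734 + √(46942 + ((-5 + 5)*(-55))*(4 + 0)) = 183734 + √(46942 + (0*(-55))*4) = 183734 + √(46942 + 0*4) = 183734 + √(46942 + 0) = 183734 + √46942 = 183734 + 7*√958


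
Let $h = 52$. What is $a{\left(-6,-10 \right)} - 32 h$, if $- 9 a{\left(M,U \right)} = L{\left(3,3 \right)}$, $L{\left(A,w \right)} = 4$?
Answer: $- \frac{14980}{9} \approx -1664.4$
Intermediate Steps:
$a{\left(M,U \right)} = - \frac{4}{9}$ ($a{\left(M,U \right)} = \left(- \frac{1}{9}\right) 4 = - \frac{4}{9}$)
$a{\left(-6,-10 \right)} - 32 h = - \frac{4}{9} - 1664 = - \frac{14980}{9}$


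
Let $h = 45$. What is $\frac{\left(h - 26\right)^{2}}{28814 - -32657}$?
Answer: $\frac{361}{61471} \approx 0.0058727$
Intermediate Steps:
$\frac{\left(h - 26\right)^{2}}{28814 - -32657} = \frac{\left(45 - 26\right)^{2}}{28814 - -32657} = \frac{19^{2}}{28814 + 32657} = \frac{361}{61471}$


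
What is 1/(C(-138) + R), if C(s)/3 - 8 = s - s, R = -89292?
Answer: -1/89268 ≈ -1.1202e-5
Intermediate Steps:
C(s) = 24 (C(s) = 24 + 3*(s - s) = 24 + 3*0 = 24 + 0 = 24)
1/(C(-138) + R) = 1/(24 - 89292) = 1/(-89268) = -1/89268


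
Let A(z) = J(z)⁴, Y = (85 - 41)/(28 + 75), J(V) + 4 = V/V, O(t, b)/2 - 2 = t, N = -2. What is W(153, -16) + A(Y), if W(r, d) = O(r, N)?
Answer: 391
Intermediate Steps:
O(t, b) = 4 + 2*t
W(r, d) = 4 + 2*r
J(V) = -3 (J(V) = -4 + V/V = -4 + 1 = -3)
Y = 44/103 ≈ 0.42718
A(z) = 81 (A(z) = (-3)⁴ = 81)
W(153, -16) + A(Y) = (4 + 2*153) + 81 = (4 + 306) + 81 = 310 + 81 = 391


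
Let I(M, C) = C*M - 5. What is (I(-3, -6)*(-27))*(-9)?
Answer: 3159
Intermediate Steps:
I(M, C) = -5 + C*M
(I(-3, -6)*(-27))*(-9) = ((-5 - 6*(-3))*(-27))*(-9) = ((-5 + 18)*(-27))*(-9) = (13*(-27))*(-9) = -351*(-9) = 3159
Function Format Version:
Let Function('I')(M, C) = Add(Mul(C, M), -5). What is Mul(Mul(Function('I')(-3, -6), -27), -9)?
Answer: 3159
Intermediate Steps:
Function('I')(M, C) = Add(-5, Mul(C, M))
Mul(Mul(Function('I')(-3, -6), -27), -9) = Mul(Mul(Add(-5, Mul(-6, -3)), -27), -9) = Mul(Mul(Add(-5, 18), -27), -9) = Mul(Mul(13, -27), -9) = Mul(-351, -9) = 3159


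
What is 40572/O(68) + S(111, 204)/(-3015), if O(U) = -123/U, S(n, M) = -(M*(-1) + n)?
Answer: -924231431/41205 ≈ -22430.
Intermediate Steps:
S(n, M) = M - n (S(n, M) = -(-M + n) = -(n - M) = M - n)
40572/O(68) + S(111, 204)/(-3015) = 40572/((-123/68)) + (204 - 1*111)/(-3015) = 40572/((-123*1/68)) + (204 - 111)*(-1/3015) = 40572/(-123/68) + 93*(-1/3015) = 40572*(-68/123) - 31/1005 = -919632/41 - 31/1005 = -924231431/41205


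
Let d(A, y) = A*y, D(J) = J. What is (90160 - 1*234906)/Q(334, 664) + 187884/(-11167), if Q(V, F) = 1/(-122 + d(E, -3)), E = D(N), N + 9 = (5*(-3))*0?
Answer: 153555777406/11167 ≈ 1.3751e+7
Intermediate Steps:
N = -9 (N = -9 + (5*(-3))*0 = -9 - 15*0 = -9 + 0 = -9)
E = -9
Q(V, F) = -1/95 (Q(V, F) = 1/(-122 - 9*(-3)) = 1/(-122 + 27) = 1/(-95) = -1/95)
(90160 - 1*234906)/Q(334, 664) + 187884/(-11167) = (90160 - 1*234906)/(-1/95) + 187884/(-11167) = (90160 - 234906)*(-95) + 187884*(-1/11167) = -144746*(-95) - 187884/11167 = 13750870 - 187884/11167 = 153555777406/11167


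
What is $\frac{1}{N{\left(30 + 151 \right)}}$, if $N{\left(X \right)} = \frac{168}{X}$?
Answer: $\frac{181}{168} \approx 1.0774$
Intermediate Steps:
$\frac{1}{N{\left(30 + 151 \right)}} = \frac{1}{168 \frac{1}{30 + 151}} = \frac{1}{168 \cdot \frac{1}{181}} = \frac{1}{\frac{168}{181}} = \frac{181}{168}$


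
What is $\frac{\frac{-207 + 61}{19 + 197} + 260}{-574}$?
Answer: $- \frac{4001}{8856} \approx -0.45178$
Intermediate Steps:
$\frac{\frac{-207 + 61}{19 + 197} + 260}{-574} = \left(- \frac{146}{216} + 260\right) \left(- \frac{1}{574}\right) = \left(\left(-146\right) \frac{1}{216} + 260\right) \left(- \frac{1}{574}\right) = \left(- \frac{73}{108} + 260\right) \left(- \frac{1}{574}\right) = \frac{28007}{108} \left(- \frac{1}{574}\right) = - \frac{4001}{8856}$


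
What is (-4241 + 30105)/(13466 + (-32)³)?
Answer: -12932/9651 ≈ -1.3400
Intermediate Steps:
(-4241 + 30105)/(13466 + (-32)³) = 25864/(13466 - 32768) = 25864/(-19302) = 25864*(-1/19302) = -12932/9651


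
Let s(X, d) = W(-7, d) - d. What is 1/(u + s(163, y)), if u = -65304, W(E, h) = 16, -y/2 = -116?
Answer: -1/65520 ≈ -1.5263e-5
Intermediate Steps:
y = 232 (y = -2*(-116) = 232)
s(X, d) = 16 - d
1/(u + s(163, y)) = 1/(-65304 + (16 - 1*232)) = 1/(-65304 + (16 - 232)) = 1/(-65304 - 216) = 1/(-65520) = -1/65520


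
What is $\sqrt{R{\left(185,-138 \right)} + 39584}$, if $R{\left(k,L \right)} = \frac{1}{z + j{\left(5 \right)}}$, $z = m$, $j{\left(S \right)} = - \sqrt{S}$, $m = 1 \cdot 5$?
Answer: $\sqrt{39584 + \frac{1}{5 - \sqrt{5}}} \approx 198.96$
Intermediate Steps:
$m = 5$
$z = 5$
$R{\left(k,L \right)} = \frac{1}{5 - \sqrt{5}}$
$\sqrt{R{\left(185,-138 \right)} + 39584} = \sqrt{\left(\frac{1}{4} + \frac{\sqrt{5}}{20}\right) + 39584} = \sqrt{\frac{158337}{4} + \frac{\sqrt{5}}{20}}$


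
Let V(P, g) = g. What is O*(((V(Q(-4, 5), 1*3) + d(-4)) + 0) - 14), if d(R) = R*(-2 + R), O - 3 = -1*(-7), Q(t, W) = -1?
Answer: 130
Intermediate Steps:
O = 10 (O = 3 - 1*(-7) = 3 + 7 = 10)
O*(((V(Q(-4, 5), 1*3) + d(-4)) + 0) - 14) = 10*(((1*3 - 4*(-2 - 4)) + 0) - 14) = 10*(((3 - 4*(-6)) + 0) - 14) = 10*(((3 + 24) + 0) - 14) = 10*((27 + 0) - 14) = 10*(27 - 14) = 10*13 = 130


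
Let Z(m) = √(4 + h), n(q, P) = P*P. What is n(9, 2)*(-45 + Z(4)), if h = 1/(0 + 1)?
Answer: -180 + 4*√5 ≈ -171.06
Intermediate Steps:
n(q, P) = P²
h = 1 (h = 1/1 = 1)
Z(m) = √5 (Z(m) = √(4 + 1) = √5)
n(9, 2)*(-45 + Z(4)) = 2²*(-45 + √5) = 4*(-45 + √5) = -180 + 4*√5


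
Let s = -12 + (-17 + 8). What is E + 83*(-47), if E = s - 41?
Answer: -3963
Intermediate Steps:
s = -21 (s = -12 - 9 = -21)
E = -62 (E = -21 - 41 = -62)
E + 83*(-47) = -62 + 83*(-47) = -62 - 3901 = -3963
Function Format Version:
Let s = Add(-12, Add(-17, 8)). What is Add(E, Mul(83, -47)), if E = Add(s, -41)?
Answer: -3963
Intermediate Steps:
s = -21 (s = Add(-12, -9) = -21)
E = -62 (E = Add(-21, -41) = -62)
Add(E, Mul(83, -47)) = Add(-62, Mul(83, -47)) = Add(-62, -3901) = -3963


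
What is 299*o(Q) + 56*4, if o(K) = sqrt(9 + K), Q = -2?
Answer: 224 + 299*sqrt(7) ≈ 1015.1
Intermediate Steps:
299*o(Q) + 56*4 = 299*sqrt(9 - 2) + 56*4 = 299*sqrt(7) + 224 = 224 + 299*sqrt(7)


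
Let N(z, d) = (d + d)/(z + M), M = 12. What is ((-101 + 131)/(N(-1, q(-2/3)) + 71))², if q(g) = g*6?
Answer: 108900/597529 ≈ 0.18225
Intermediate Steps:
q(g) = 6*g
N(z, d) = 2*d/(12 + z) (N(z, d) = (d + d)/(z + 12) = (2*d)/(12 + z) = 2*d/(12 + z))
((-101 + 131)/(N(-1, q(-2/3)) + 71))² = ((-101 + 131)/(2*(6*(-2/3))/(12 - 1) + 71))² = (30/(2*(6*(-2*⅓))/11 + 71))² = (30/(2*(6*(-⅔))*(1/11) + 71))² = (30/(2*(-4)*(1/11) + 71))² = (30/(-8/11 + 71))² = (30/(773/11))² = (30*(11/773))² = (330/773)² = 108900/597529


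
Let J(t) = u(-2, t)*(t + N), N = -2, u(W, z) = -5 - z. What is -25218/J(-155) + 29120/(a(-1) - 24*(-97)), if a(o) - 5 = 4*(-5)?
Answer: 124017539/9078525 ≈ 13.661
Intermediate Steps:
a(o) = -15 (a(o) = 5 + 4*(-5) = 5 - 20 = -15)
J(t) = (-5 - t)*(-2 + t) (J(t) = (-5 - t)*(t - 2) = (-5 - t)*(-2 + t))
-25218/J(-155) + 29120/(a(-1) - 24*(-97)) = -25218*(-1/((-2 - 155)*(5 - 155))) + 29120/(-15 - 24*(-97)) = -25218/((-1*(-157)*(-150))) + 29120/(-15 + 2328) = -25218/(-23550) + 29120/2313 = -25218*(-1/23550) + 29120*(1/2313) = 4203/3925 + 29120/2313 = 124017539/9078525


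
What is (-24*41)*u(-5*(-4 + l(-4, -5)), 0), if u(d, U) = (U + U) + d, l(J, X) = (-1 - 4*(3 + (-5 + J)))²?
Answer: 2583000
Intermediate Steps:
l(J, X) = (7 - 4*J)² (l(J, X) = (-1 - 4*(-2 + J))² = (-1 + (8 - 4*J))² = (7 - 4*J)²)
u(d, U) = d + 2*U (u(d, U) = 2*U + d = d + 2*U)
(-24*41)*u(-5*(-4 + l(-4, -5)), 0) = (-24*41)*(-5*(-4 + (-7 + 4*(-4))²) + 2*0) = -984*(-5*(-4 + (-7 - 16)²) + 0) = -984*(-5*(-4 + (-23)²) + 0) = -984*(-5*(-4 + 529) + 0) = -984*(-5*525 + 0) = -984*(-2625 + 0) = -984*(-2625) = 2583000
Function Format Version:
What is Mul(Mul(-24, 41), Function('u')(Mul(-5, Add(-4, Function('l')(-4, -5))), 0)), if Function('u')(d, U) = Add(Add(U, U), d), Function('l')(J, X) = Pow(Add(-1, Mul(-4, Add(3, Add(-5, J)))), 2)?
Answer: 2583000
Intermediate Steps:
Function('l')(J, X) = Pow(Add(7, Mul(-4, J)), 2) (Function('l')(J, X) = Pow(Add(-1, Mul(-4, Add(-2, J))), 2) = Pow(Add(-1, Add(8, Mul(-4, J))), 2) = Pow(Add(7, Mul(-4, J)), 2))
Function('u')(d, U) = Add(d, Mul(2, U)) (Function('u')(d, U) = Add(Mul(2, U), d) = Add(d, Mul(2, U)))
Mul(Mul(-24, 41), Function('u')(Mul(-5, Add(-4, Function('l')(-4, -5))), 0)) = Mul(Mul(-24, 41), Add(Mul(-5, Add(-4, Pow(Add(-7, Mul(4, -4)), 2))), Mul(2, 0))) = Mul(-984, Add(Mul(-5, Add(-4, Pow(Add(-7, -16), 2))), 0)) = Mul(-984, Add(Mul(-5, Add(-4, Pow(-23, 2))), 0)) = Mul(-984, Add(Mul(-5, Add(-4, 529)), 0)) = Mul(-984, Add(Mul(-5, 525), 0)) = Mul(-984, Add(-2625, 0)) = Mul(-984, -2625) = 2583000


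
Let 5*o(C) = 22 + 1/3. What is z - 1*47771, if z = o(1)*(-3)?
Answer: -238922/5 ≈ -47784.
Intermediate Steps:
o(C) = 67/15 (o(C) = (22 + 1/3)/5 = (1/5)*(67/3) = 67/15)
z = -67/5 (z = (67/15)*(-3) = -67/5 ≈ -13.400)
z - 1*47771 = -67/5 - 1*47771 = -67/5 - 47771 = -238922/5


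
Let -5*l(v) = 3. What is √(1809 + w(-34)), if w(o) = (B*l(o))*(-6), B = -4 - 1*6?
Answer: 3*√197 ≈ 42.107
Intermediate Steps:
B = -10 (B = -4 - 6 = -10)
l(v) = -⅗ (l(v) = -⅕*3 = -⅗)
w(o) = -36 (w(o) = -10*(-⅗)*(-6) = 6*(-6) = -36)
√(1809 + w(-34)) = √(1809 - 36) = √1773 = 3*√197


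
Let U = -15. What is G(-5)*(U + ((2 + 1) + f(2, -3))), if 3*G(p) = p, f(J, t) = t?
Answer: 25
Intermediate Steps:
G(p) = p/3
G(-5)*(U + ((2 + 1) + f(2, -3))) = ((⅓)*(-5))*(-15 + ((2 + 1) - 3)) = -5*(-15 + (3 - 3))/3 = -5*(-15 + 0)/3 = -5/3*(-15) = 25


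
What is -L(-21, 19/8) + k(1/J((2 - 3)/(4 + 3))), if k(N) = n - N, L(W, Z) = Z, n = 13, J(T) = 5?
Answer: 417/40 ≈ 10.425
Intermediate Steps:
k(N) = 13 - N
-L(-21, 19/8) + k(1/J((2 - 3)/(4 + 3))) = -19/8 + (13 - 1/5) = -19/8 + (13 - 1*⅕) = -1*19/8 + (13 - ⅕) = -19/8 + 64/5 = 417/40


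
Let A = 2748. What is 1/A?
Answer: 1/2748 ≈ 0.00036390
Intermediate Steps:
1/A = 1/2748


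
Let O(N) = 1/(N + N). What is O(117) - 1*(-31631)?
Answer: 7401655/234 ≈ 31631.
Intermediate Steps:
O(N) = 1/(2*N)
O(117) - 1*(-31631) = (½)/117 - 1*(-31631) = (½)*(1/117) + 31631 = 1/234 + 31631 = 7401655/234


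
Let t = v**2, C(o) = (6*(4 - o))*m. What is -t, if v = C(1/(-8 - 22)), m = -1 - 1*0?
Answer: -14641/25 ≈ -585.64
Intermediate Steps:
m = -1 (m = -1 + 0 = -1)
C(o) = -24 + 6*o (C(o) = (6*(4 - o))*(-1) = (24 - 6*o)*(-1) = -24 + 6*o)
v = -121/5 (v = -24 + 6/(-8 - 22) = -24 + 6/(-30) = -24 + 6*(-1/30) = -24 - 1/5 = -121/5 ≈ -24.200)
t = 14641/25 (t = (-121/5)**2 = 14641/25 ≈ 585.64)
-t = -1*14641/25 = -14641/25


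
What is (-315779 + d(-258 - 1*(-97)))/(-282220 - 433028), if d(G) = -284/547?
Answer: 172731397/391240656 ≈ 0.44150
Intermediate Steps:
d(G) = -284/547 (d(G) = -284*1/547 = -284/547)
(-315779 + d(-258 - 1*(-97)))/(-282220 - 433028) = (-315779 - 284/547)/(-282220 - 433028) = -172731397/547/(-715248) = -172731397/547*(-1/715248) = 172731397/391240656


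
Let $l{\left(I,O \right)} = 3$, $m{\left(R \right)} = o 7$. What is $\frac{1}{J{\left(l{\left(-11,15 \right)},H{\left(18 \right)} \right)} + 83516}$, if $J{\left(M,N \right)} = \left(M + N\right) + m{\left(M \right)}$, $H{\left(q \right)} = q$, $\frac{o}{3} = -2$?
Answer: $\frac{1}{83495} \approx 1.1977 \cdot 10^{-5}$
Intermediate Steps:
$o = -6$ ($o = 3 \left(-2\right) = -6$)
$m{\left(R \right)} = -42$ ($m{\left(R \right)} = \left(-6\right) 7 = -42$)
$J{\left(M,N \right)} = -42 + M + N$ ($J{\left(M,N \right)} = \left(M + N\right) - 42 = -42 + M + N$)
$\frac{1}{J{\left(l{\left(-11,15 \right)},H{\left(18 \right)} \right)} + 83516} = \frac{1}{\left(-42 + 3 + 18\right) + 83516} = \frac{1}{-21 + 83516} = \frac{1}{83495}$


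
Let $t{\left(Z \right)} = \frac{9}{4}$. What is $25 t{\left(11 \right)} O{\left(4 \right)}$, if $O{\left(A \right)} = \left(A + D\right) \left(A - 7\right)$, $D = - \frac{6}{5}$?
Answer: $- \frac{945}{2} \approx -472.5$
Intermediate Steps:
$D = - \frac{6}{5}$ ($D = \left(-6\right) \frac{1}{5} = - \frac{6}{5} \approx -1.2$)
$t{\left(Z \right)} = \frac{9}{4}$ ($t{\left(Z \right)} = 9 \cdot \frac{1}{4} = \frac{9}{4}$)
$O{\left(A \right)} = \left(-7 + A\right) \left(- \frac{6}{5} + A\right)$ ($O{\left(A \right)} = \left(A - \frac{6}{5}\right) \left(A - 7\right) = \left(- \frac{6}{5} + A\right) \left(-7 + A\right) = \left(-7 + A\right) \left(- \frac{6}{5} + A\right)$)
$25 t{\left(11 \right)} O{\left(4 \right)} = 25 \cdot \frac{9}{4} \left(\frac{42}{5} + 4^{2} - \frac{164}{5}\right) = \frac{225 \left(\frac{42}{5} + 16 - \frac{164}{5}\right)}{4} = \frac{225}{4} \left(- \frac{42}{5}\right) = - \frac{945}{2}$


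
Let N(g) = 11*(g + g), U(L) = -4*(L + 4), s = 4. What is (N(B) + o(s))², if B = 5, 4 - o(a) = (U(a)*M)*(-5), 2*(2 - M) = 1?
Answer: 15876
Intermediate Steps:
M = 3/2 (M = 2 - ½*1 = 2 - ½ = 3/2 ≈ 1.5000)
U(L) = -16 - 4*L (U(L) = -4*(4 + L) = -16 - 4*L)
o(a) = -116 - 30*a (o(a) = 4 - (-16 - 4*a)*(3/2)*(-5) = 4 - (-24 - 6*a)*(-5) = 4 - (120 + 30*a) = 4 + (-120 - 30*a) = -116 - 30*a)
N(g) = 22*g (N(g) = 11*(2*g) = 22*g)
(N(B) + o(s))² = (22*5 + (-116 - 30*4))² = (110 + (-116 - 120))² = (110 - 236)² = (-126)² = 15876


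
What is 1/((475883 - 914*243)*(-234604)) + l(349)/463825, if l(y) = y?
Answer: 20778774701851/27615230347334300 ≈ 0.00075244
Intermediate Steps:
1/((475883 - 914*243)*(-234604)) + l(349)/463825 = 1/((475883 - 914*243)*(-234604)) + 349/463825 = -1/234604/(475883 - 222102) + 349*(1/463825) = -1/234604/253781 + 349/463825 = (1/253781)*(-1/234604) + 349/463825 = -1/59538037724 + 349/463825 = 20778774701851/27615230347334300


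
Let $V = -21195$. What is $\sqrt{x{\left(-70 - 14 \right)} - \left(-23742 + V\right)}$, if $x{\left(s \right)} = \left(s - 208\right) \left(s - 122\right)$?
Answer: $\sqrt{105089} \approx 324.17$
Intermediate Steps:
$x{\left(s \right)} = \left(-208 + s\right) \left(-122 + s\right)$
$\sqrt{x{\left(-70 - 14 \right)} - \left(-23742 + V\right)} = \sqrt{\left(25376 + \left(-70 - 14\right)^{2} - 330 \left(-70 - 14\right)\right) + \left(23742 - -21195\right)} = \sqrt{\left(25376 + \left(-84\right)^{2} - -27720\right) + \left(23742 + 21195\right)} = \sqrt{\left(25376 + 7056 + 27720\right) + 44937} = \sqrt{60152 + 44937} = \sqrt{105089}$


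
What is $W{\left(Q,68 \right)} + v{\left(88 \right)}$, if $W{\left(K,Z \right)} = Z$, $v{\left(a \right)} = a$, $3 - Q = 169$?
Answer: $156$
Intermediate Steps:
$Q = -166$ ($Q = 3 - 169 = -166$)
$W{\left(Q,68 \right)} + v{\left(88 \right)} = 68 + 88 = 156$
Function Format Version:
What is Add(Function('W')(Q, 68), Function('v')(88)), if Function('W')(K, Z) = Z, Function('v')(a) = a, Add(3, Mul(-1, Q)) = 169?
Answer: 156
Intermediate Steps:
Q = -166 (Q = Add(3, Mul(-1, 169)) = Add(3, -169) = -166)
Add(Function('W')(Q, 68), Function('v')(88)) = Add(68, 88) = 156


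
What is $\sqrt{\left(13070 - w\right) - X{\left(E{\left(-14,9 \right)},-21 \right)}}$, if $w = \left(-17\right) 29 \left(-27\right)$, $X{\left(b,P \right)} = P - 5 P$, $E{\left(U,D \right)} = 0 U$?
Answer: $5 i \sqrt{13} \approx 18.028 i$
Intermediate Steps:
$E{\left(U,D \right)} = 0$
$X{\left(b,P \right)} = - 4 P$
$w = 13311$ ($w = \left(-493\right) \left(-27\right) = 13311$)
$\sqrt{\left(13070 - w\right) - X{\left(E{\left(-14,9 \right)},-21 \right)}} = \sqrt{\left(13070 - 13311\right) - \left(-4\right) \left(-21\right)} = \sqrt{\left(13070 - 13311\right) - 84} = \sqrt{-241 - 84} = \sqrt{-325} = 5 i \sqrt{13}$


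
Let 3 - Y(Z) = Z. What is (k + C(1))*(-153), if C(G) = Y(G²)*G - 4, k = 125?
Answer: -18819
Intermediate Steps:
Y(Z) = 3 - Z
C(G) = -4 + G*(3 - G²) (C(G) = (3 - G²)*G - 4 = G*(3 - G²) - 4 = -4 + G*(3 - G²))
(k + C(1))*(-153) = (125 + (-4 - 1*1³ + 3*1))*(-153) = (125 + (-4 - 1*1 + 3))*(-153) = (125 + (-4 - 1 + 3))*(-153) = (125 - 2)*(-153) = 123*(-153) = -18819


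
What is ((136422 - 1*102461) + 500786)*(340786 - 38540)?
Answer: 161625141762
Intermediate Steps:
((136422 - 1*102461) + 500786)*(340786 - 38540) = ((136422 - 102461) + 500786)*302246 = (33961 + 500786)*302246 = 534747*302246 = 161625141762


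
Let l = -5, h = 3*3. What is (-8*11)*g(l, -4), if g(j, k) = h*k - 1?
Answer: 3256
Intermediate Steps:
h = 9
g(j, k) = -1 + 9*k (g(j, k) = 9*k - 1 = -1 + 9*k)
(-8*11)*g(l, -4) = (-8*11)*(-1 + 9*(-4)) = -88*(-1 - 36) = -88*(-37) = 3256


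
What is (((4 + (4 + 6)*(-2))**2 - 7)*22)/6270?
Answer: 83/95 ≈ 0.87368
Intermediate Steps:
(((4 + (4 + 6)*(-2))**2 - 7)*22)/6270 = (((4 + 10*(-2))**2 - 7)*22)*(1/6270) = (((4 - 20)**2 - 7)*22)*(1/6270) = (((-16)**2 - 7)*22)*(1/6270) = ((256 - 7)*22)*(1/6270) = (249*22)*(1/6270) = 5478*(1/6270) = 83/95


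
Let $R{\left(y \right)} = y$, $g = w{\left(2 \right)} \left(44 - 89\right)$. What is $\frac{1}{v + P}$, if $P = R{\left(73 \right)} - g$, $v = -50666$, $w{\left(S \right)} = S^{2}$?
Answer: $- \frac{1}{50413} \approx -1.9836 \cdot 10^{-5}$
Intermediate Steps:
$g = -180$ ($g = 2^{2} \left(44 - 89\right) = 4 \left(-45\right) = -180$)
$P = 253$ ($P = 73 - -180 = 73 + 180 = 253$)
$\frac{1}{v + P} = \frac{1}{-50666 + 253} = \frac{1}{-50413} = - \frac{1}{50413}$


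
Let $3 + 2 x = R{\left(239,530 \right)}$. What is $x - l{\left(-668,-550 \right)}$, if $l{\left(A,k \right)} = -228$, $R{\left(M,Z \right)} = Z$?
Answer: $\frac{983}{2} \approx 491.5$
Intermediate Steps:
$x = \frac{527}{2}$ ($x = - \frac{3}{2} + \frac{1}{2} \cdot 530 = - \frac{3}{2} + 265 = \frac{527}{2} \approx 263.5$)
$x - l{\left(-668,-550 \right)} = \frac{527}{2} - -228 = \frac{527}{2} + 228 = \frac{983}{2}$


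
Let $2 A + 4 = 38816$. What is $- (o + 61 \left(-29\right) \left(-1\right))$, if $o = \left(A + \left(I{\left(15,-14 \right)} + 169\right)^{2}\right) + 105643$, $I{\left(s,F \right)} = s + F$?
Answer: $-155718$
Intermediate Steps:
$A = 19406$ ($A = -2 + \frac{1}{2} \cdot 38816 = -2 + 19408 = 19406$)
$I{\left(s,F \right)} = F + s$
$o = 153949$ ($o = \left(19406 + \left(\left(-14 + 15\right) + 169\right)^{2}\right) + 105643 = \left(19406 + \left(1 + 169\right)^{2}\right) + 105643 = \left(19406 + 170^{2}\right) + 105643 = \left(19406 + 28900\right) + 105643 = 48306 + 105643 = 153949$)
$- (o + 61 \left(-29\right) \left(-1\right)) = - (153949 + 61 \left(-29\right) \left(-1\right)) = - (153949 - -1769) = - (153949 + 1769) = \left(-1\right) 155718 = -155718$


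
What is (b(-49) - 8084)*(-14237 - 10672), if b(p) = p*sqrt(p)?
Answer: 201364356 + 8543787*I ≈ 2.0136e+8 + 8.5438e+6*I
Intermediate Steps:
b(p) = p**(3/2)
(b(-49) - 8084)*(-14237 - 10672) = ((-49)**(3/2) - 8084)*(-14237 - 10672) = (-343*I - 8084)*(-24909) = (-8084 - 343*I)*(-24909) = 201364356 + 8543787*I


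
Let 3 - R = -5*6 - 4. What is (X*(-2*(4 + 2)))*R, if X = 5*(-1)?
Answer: 2220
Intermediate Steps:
R = 37 (R = 3 - (-5*6 - 4) = 3 - (-30 - 4) = 3 - 1*(-34) = 3 + 34 = 37)
X = -5
(X*(-2*(4 + 2)))*R = -(-10)*(4 + 2)*37 = -(-10)*6*37 = -5*(-12)*37 = 60*37 = 2220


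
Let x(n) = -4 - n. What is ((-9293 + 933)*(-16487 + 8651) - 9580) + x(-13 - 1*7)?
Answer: 65499396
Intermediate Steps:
((-9293 + 933)*(-16487 + 8651) - 9580) + x(-13 - 1*7) = ((-9293 + 933)*(-16487 + 8651) - 9580) + (-4 - (-13 - 1*7)) = (-8360*(-7836) - 9580) + (-4 - (-13 - 7)) = (65508960 - 9580) + (-4 - 1*(-20)) = 65499380 + (-4 + 20) = 65499380 + 16 = 65499396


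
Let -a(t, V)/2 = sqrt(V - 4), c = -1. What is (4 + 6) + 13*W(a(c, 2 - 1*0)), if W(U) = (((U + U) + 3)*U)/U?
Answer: 49 - 52*I*sqrt(2) ≈ 49.0 - 73.539*I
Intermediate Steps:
a(t, V) = -2*sqrt(-4 + V) (a(t, V) = -2*sqrt(V - 4) = -2*sqrt(-4 + V))
W(U) = 3 + 2*U (W(U) = ((2*U + 3)*U)/U = ((3 + 2*U)*U)/U = (U*(3 + 2*U))/U = 3 + 2*U)
(4 + 6) + 13*W(a(c, 2 - 1*0)) = (4 + 6) + 13*(3 + 2*(-2*sqrt(-4 + (2 - 1*0)))) = 10 + 13*(3 + 2*(-2*sqrt(-4 + (2 + 0)))) = 10 + 13*(3 + 2*(-2*sqrt(-4 + 2))) = 10 + 13*(3 + 2*(-2*I*sqrt(2))) = 10 + 13*(3 - 4*I*sqrt(2)) = 10 + (39 - 52*I*sqrt(2)) = 49 - 52*I*sqrt(2)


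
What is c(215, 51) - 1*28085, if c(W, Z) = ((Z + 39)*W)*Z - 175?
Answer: 958590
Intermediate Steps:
c(W, Z) = -175 + W*Z*(39 + Z) (c(W, Z) = ((39 + Z)*W)*Z - 175 = (W*(39 + Z))*Z - 175 = W*Z*(39 + Z) - 175 = -175 + W*Z*(39 + Z))
c(215, 51) - 1*28085 = (-175 + 215*51² + 39*215*51) - 1*28085 = (-175 + 215*2601 + 427635) - 28085 = (-175 + 559215 + 427635) - 28085 = 986675 - 28085 = 958590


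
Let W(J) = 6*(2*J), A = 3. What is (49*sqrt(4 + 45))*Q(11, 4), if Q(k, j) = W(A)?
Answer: 12348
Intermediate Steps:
W(J) = 12*J
Q(k, j) = 36 (Q(k, j) = 12*3 = 36)
(49*sqrt(4 + 45))*Q(11, 4) = (49*sqrt(4 + 45))*36 = (49*sqrt(49))*36 = (49*7)*36 = 343*36 = 12348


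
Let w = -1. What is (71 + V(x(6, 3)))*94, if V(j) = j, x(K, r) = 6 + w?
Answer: 7144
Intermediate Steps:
x(K, r) = 5 (x(K, r) = 6 - 1 = 5)
(71 + V(x(6, 3)))*94 = (71 + 5)*94 = 76*94 = 7144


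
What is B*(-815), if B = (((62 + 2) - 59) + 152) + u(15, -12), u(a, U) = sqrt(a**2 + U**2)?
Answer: -127955 - 2445*sqrt(41) ≈ -1.4361e+5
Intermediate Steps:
u(a, U) = sqrt(U**2 + a**2)
B = 157 + 3*sqrt(41) (B = (((62 + 2) - 59) + 152) + sqrt((-12)**2 + 15**2) = ((64 - 59) + 152) + sqrt(144 + 225) = (5 + 152) + sqrt(369) = 157 + 3*sqrt(41) ≈ 176.21)
B*(-815) = (157 + 3*sqrt(41))*(-815) = -127955 - 2445*sqrt(41)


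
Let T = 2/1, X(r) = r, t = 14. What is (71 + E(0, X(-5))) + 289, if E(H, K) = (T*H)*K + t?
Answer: 374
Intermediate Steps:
T = 2 (T = 2*1 = 2)
E(H, K) = 14 + 2*H*K (E(H, K) = (2*H)*K + 14 = 2*H*K + 14 = 14 + 2*H*K)
(71 + E(0, X(-5))) + 289 = (71 + (14 + 2*0*(-5))) + 289 = (71 + (14 + 0)) + 289 = (71 + 14) + 289 = 85 + 289 = 374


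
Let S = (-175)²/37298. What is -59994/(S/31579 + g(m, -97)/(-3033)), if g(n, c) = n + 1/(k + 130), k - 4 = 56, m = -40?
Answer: -1696705650587037915/373666889767 ≈ -4.5407e+6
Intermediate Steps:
k = 60 (k = 4 + 56 = 60)
S = 30625/37298 (S = 30625*(1/37298) = 30625/37298 ≈ 0.82109)
g(n, c) = 1/190 + n (g(n, c) = n + 1/(60 + 130) = n + 1/190 = 1/190 + n)
-59994/(S/31579 + g(m, -97)/(-3033)) = -59994/((30625/37298)/31579 + (1/190 - 40)/(-3033)) = -59994/((30625/37298)*(1/31579) - 7599/190*(-1/3033)) = -59994/(30625/1177833542 + 2533/192090) = -59994/747333779534/56562511270695 = -59994*56562511270695/747333779534 = -1696705650587037915/373666889767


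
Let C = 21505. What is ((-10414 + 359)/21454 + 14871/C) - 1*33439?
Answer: -907505339463/27139310 ≈ -33439.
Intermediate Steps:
((-10414 + 359)/21454 + 14871/C) - 1*33439 = ((-10414 + 359)/21454 + 14871/21505) - 1*33439 = (-10055*1/21454 + 14871*(1/21505)) - 33439 = (-10055/21454 + 14871/21505) - 33439 = 6047627/27139310 - 33439 = -907505339463/27139310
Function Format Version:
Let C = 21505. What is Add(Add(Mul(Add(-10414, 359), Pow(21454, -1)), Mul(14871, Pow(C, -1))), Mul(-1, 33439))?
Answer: Rational(-907505339463, 27139310) ≈ -33439.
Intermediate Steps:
Add(Add(Mul(Add(-10414, 359), Pow(21454, -1)), Mul(14871, Pow(C, -1))), Mul(-1, 33439)) = Add(Add(Mul(Add(-10414, 359), Pow(21454, -1)), Mul(14871, Pow(21505, -1))), Mul(-1, 33439)) = Add(Add(Mul(-10055, Rational(1, 21454)), Mul(14871, Rational(1, 21505))), -33439) = Add(Add(Rational(-10055, 21454), Rational(14871, 21505)), -33439) = Add(Rational(6047627, 27139310), -33439) = Rational(-907505339463, 27139310)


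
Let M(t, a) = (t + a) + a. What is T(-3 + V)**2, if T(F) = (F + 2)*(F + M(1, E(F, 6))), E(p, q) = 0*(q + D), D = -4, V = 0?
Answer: 4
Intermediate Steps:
E(p, q) = 0 (E(p, q) = 0*(q - 4) = 0*(-4 + q) = 0)
M(t, a) = t + 2*a (M(t, a) = (a + t) + a = t + 2*a)
T(F) = (1 + F)*(2 + F) (T(F) = (F + 2)*(F + (1 + 2*0)) = (2 + F)*(F + (1 + 0)) = (2 + F)*(F + 1) = (2 + F)*(1 + F) = (1 + F)*(2 + F))
T(-3 + V)**2 = (2 + (-3 + 0)**2 + 3*(-3 + 0))**2 = (2 + (-3)**2 + 3*(-3))**2 = (2 + 9 - 9)**2 = 2**2 = 4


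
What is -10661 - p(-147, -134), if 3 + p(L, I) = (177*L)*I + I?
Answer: -3497070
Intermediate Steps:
p(L, I) = -3 + I + 177*I*L (p(L, I) = -3 + ((177*L)*I + I) = -3 + (177*I*L + I) = -3 + (I + 177*I*L) = -3 + I + 177*I*L)
-10661 - p(-147, -134) = -10661 - (-3 - 134 + 177*(-134)*(-147)) = -10661 - (-3 - 134 + 3486546) = -10661 - 1*3486409 = -10661 - 3486409 = -3497070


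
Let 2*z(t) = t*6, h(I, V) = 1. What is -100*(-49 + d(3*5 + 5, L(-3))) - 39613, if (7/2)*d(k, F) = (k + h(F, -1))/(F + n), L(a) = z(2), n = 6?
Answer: -34763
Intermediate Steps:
z(t) = 3*t (z(t) = (t*6)/2 = (6*t)/2 = 3*t)
L(a) = 6 (L(a) = 3*2 = 6)
d(k, F) = 2*(1 + k)/(7*(6 + F)) (d(k, F) = 2*((k + 1)/(F + 6))/7 = 2*((1 + k)/(6 + F))/7 = 2*(1 + k)/(7*(6 + F)))
-100*(-49 + d(3*5 + 5, L(-3))) - 39613 = -100*(-49 + 2*(1 + (3*5 + 5))/(7*(6 + 6))) - 39613 = -100*(-49 + (2/7)*(1 + (15 + 5))/12) - 39613 = -100*(-49 + (2/7)*(1/12)*(1 + 20)) - 39613 = -100*(-49 + (2/7)*(1/12)*21) - 39613 = -100*(-49 + ½) - 39613 = -100*(-97/2) - 39613 = 4850 - 39613 = -34763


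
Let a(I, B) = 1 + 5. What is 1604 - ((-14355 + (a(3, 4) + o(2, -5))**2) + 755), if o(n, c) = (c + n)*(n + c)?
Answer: 14979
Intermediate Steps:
o(n, c) = (c + n)**2 (o(n, c) = (c + n)*(c + n) = (c + n)**2)
a(I, B) = 6
1604 - ((-14355 + (a(3, 4) + o(2, -5))**2) + 755) = 1604 - ((-14355 + (6 + (-5 + 2)**2)**2) + 755) = 1604 - ((-14355 + (6 + (-3)**2)**2) + 755) = 1604 - ((-14355 + (6 + 9)**2) + 755) = 1604 - ((-14355 + 15**2) + 755) = 1604 - ((-14355 + 225) + 755) = 1604 - (-14130 + 755) = 1604 - 1*(-13375) = 1604 + 13375 = 14979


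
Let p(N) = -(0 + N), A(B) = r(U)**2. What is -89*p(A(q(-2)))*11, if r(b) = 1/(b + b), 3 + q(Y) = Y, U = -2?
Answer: 979/16 ≈ 61.188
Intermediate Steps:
q(Y) = -3 + Y
r(b) = 1/(2*b)
A(B) = 1/16 (A(B) = ((1/2)/(-2))**2 = ((1/2)*(-1/2))**2 = (-1/4)**2 = 1/16)
p(N) = -N
-89*p(A(q(-2)))*11 = -(-89)/16*11 = -89*(-1/16)*11 = (89/16)*11 = 979/16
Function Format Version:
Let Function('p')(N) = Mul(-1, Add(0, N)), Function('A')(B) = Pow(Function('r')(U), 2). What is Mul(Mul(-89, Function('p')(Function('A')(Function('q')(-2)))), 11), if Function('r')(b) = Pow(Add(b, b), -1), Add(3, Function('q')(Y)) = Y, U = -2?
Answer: Rational(979, 16) ≈ 61.188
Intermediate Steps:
Function('q')(Y) = Add(-3, Y)
Function('r')(b) = Mul(Rational(1, 2), Pow(b, -1)) (Function('r')(b) = Pow(Mul(2, b), -1) = Mul(Rational(1, 2), Pow(b, -1)))
Function('A')(B) = Rational(1, 16) (Function('A')(B) = Pow(Mul(Rational(1, 2), Pow(-2, -1)), 2) = Pow(Mul(Rational(1, 2), Rational(-1, 2)), 2) = Pow(Rational(-1, 4), 2) = Rational(1, 16))
Function('p')(N) = Mul(-1, N)
Mul(Mul(-89, Function('p')(Function('A')(Function('q')(-2)))), 11) = Mul(Mul(-89, Mul(-1, Rational(1, 16))), 11) = Mul(Mul(-89, Rational(-1, 16)), 11) = Mul(Rational(89, 16), 11) = Rational(979, 16)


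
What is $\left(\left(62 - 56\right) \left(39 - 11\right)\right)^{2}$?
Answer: $28224$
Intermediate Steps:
$\left(\left(62 - 56\right) \left(39 - 11\right)\right)^{2} = \left(6 \cdot 28\right)^{2} = 168^{2} = 28224$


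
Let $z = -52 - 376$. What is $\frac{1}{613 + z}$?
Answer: $\frac{1}{185} \approx 0.0054054$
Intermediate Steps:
$z = -428$
$\frac{1}{613 + z} = \frac{1}{613 - 428} = \frac{1}{185}$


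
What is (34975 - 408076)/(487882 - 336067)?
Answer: -124367/50605 ≈ -2.4576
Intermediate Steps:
(34975 - 408076)/(487882 - 336067) = -373101/151815 = -373101*1/151815 = -124367/50605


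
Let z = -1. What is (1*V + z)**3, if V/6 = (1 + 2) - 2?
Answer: 125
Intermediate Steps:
V = 6 (V = 6*((1 + 2) - 2) = 6*(3 - 2) = 6*1 = 6)
(1*V + z)**3 = (1*6 - 1)**3 = (6 - 1)**3 = 5**3 = 125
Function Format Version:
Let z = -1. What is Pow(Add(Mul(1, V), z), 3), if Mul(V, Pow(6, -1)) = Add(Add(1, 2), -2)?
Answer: 125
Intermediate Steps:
V = 6 (V = Mul(6, Add(Add(1, 2), -2)) = Mul(6, Add(3, -2)) = Mul(6, 1) = 6)
Pow(Add(Mul(1, V), z), 3) = Pow(Add(Mul(1, 6), -1), 3) = Pow(Add(6, -1), 3) = Pow(5, 3) = 125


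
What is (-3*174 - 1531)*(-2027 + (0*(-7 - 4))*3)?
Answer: 4161431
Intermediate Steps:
(-3*174 - 1531)*(-2027 + (0*(-7 - 4))*3) = (-522 - 1531)*(-2027 + (0*(-11))*3) = -2053*(-2027 + 0*3) = -2053*(-2027 + 0) = -2053*(-2027) = 4161431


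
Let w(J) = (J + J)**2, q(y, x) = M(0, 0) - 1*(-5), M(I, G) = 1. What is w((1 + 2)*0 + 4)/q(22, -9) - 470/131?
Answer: 2782/393 ≈ 7.0789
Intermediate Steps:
q(y, x) = 6 (q(y, x) = 1 - 1*(-5) = 1 + 5 = 6)
w(J) = 4*J**2 (w(J) = (2*J)**2 = 4*J**2)
w((1 + 2)*0 + 4)/q(22, -9) - 470/131 = (4*((1 + 2)*0 + 4)**2)/6 - 470/131 = (4*(3*0 + 4)**2)*(1/6) - 470*1/131 = (4*(0 + 4)**2)*(1/6) - 470/131 = (4*4**2)*(1/6) - 470/131 = (4*16)*(1/6) - 470/131 = 64*(1/6) - 470/131 = 32/3 - 470/131 = 2782/393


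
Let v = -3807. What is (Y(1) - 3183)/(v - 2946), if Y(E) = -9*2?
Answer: 1067/2251 ≈ 0.47401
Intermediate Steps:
Y(E) = -18
(Y(1) - 3183)/(v - 2946) = (-18 - 3183)/(-3807 - 2946) = -3201/(-6753) = -3201*(-1/6753) = 1067/2251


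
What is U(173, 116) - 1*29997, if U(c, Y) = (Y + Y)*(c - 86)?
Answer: -9813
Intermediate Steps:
U(c, Y) = 2*Y*(-86 + c) (U(c, Y) = (2*Y)*(-86 + c) = 2*Y*(-86 + c))
U(173, 116) - 1*29997 = 2*116*(-86 + 173) - 1*29997 = 2*116*87 - 29997 = 20184 - 29997 = -9813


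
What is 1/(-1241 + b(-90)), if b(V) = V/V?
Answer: -1/1240 ≈ -0.00080645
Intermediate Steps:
b(V) = 1
1/(-1241 + b(-90)) = 1/(-1241 + 1) = 1/(-1240) = -1/1240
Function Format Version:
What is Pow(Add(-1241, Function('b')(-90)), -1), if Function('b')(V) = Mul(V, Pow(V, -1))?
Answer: Rational(-1, 1240) ≈ -0.00080645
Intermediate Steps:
Function('b')(V) = 1
Pow(Add(-1241, Function('b')(-90)), -1) = Pow(Add(-1241, 1), -1) = Pow(-1240, -1) = Rational(-1, 1240)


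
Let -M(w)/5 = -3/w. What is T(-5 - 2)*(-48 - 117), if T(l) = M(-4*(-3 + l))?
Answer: -495/8 ≈ -61.875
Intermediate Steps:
M(w) = 15/w (M(w) = -(-15)/w = 15/w)
T(l) = 15/(12 - 4*l) (T(l) = 15/((-4*(-3 + l))) = 15/(12 - 4*l))
T(-5 - 2)*(-48 - 117) = (-15/(-12 + 4*(-5 - 2)))*(-48 - 117) = -15/(-12 + 4*(-7))*(-165) = -15/(-12 - 28)*(-165) = -15/(-40)*(-165) = -15*(-1/40)*(-165) = (3/8)*(-165) = -495/8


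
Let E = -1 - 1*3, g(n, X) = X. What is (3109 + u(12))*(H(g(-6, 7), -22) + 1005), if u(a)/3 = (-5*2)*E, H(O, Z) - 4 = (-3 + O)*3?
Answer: 3296809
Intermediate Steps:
E = -4 (E = -1 - 3 = -4)
H(O, Z) = -5 + 3*O (H(O, Z) = 4 + (-3 + O)*3 = 4 + (-9 + 3*O) = -5 + 3*O)
u(a) = 120 (u(a) = 3*(-5*2*(-4)) = 3*(-10*(-4)) = 3*40 = 120)
(3109 + u(12))*(H(g(-6, 7), -22) + 1005) = (3109 + 120)*((-5 + 3*7) + 1005) = 3229*((-5 + 21) + 1005) = 3229*(16 + 1005) = 3229*1021 = 3296809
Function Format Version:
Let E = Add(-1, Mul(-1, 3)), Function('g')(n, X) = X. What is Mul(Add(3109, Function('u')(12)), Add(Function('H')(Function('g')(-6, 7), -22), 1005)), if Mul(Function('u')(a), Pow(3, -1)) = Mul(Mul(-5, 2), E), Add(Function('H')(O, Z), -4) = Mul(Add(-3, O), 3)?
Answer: 3296809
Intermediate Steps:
E = -4 (E = Add(-1, -3) = -4)
Function('H')(O, Z) = Add(-5, Mul(3, O)) (Function('H')(O, Z) = Add(4, Mul(Add(-3, O), 3)) = Add(4, Add(-9, Mul(3, O))) = Add(-5, Mul(3, O)))
Function('u')(a) = 120 (Function('u')(a) = Mul(3, Mul(Mul(-5, 2), -4)) = Mul(3, Mul(-10, -4)) = Mul(3, 40) = 120)
Mul(Add(3109, Function('u')(12)), Add(Function('H')(Function('g')(-6, 7), -22), 1005)) = Mul(Add(3109, 120), Add(Add(-5, Mul(3, 7)), 1005)) = Mul(3229, Add(Add(-5, 21), 1005)) = Mul(3229, Add(16, 1005)) = Mul(3229, 1021) = 3296809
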